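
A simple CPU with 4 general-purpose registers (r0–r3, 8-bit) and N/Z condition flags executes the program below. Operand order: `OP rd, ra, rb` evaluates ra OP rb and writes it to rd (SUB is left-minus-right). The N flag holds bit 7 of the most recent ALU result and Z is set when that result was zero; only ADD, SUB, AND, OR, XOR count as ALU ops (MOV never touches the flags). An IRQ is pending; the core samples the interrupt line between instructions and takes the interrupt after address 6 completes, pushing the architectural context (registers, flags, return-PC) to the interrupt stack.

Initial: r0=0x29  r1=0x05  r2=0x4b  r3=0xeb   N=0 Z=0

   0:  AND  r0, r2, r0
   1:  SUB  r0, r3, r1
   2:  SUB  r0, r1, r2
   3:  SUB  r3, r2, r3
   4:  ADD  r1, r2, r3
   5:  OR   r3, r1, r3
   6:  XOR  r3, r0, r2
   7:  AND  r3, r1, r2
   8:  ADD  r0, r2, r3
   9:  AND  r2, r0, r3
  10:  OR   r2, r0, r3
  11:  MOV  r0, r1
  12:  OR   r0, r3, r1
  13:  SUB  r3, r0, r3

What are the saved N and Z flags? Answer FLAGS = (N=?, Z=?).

FLAGS = (N=1, Z=0)

after  0: r0=0x09 r1=0x05 r2=0x4b r3=0xeb  N=0 Z=0
after  1: r0=0xe6 r1=0x05 r2=0x4b r3=0xeb  N=1 Z=0
after  2: r0=0xba r1=0x05 r2=0x4b r3=0xeb  N=1 Z=0
after  3: r0=0xba r1=0x05 r2=0x4b r3=0x60  N=0 Z=0
after  4: r0=0xba r1=0xab r2=0x4b r3=0x60  N=1 Z=0
after  5: r0=0xba r1=0xab r2=0x4b r3=0xeb  N=1 Z=0
after  6: r0=0xba r1=0xab r2=0x4b r3=0xf1  N=1 Z=0
-- IRQ taken; context saved, return-PC = 7 --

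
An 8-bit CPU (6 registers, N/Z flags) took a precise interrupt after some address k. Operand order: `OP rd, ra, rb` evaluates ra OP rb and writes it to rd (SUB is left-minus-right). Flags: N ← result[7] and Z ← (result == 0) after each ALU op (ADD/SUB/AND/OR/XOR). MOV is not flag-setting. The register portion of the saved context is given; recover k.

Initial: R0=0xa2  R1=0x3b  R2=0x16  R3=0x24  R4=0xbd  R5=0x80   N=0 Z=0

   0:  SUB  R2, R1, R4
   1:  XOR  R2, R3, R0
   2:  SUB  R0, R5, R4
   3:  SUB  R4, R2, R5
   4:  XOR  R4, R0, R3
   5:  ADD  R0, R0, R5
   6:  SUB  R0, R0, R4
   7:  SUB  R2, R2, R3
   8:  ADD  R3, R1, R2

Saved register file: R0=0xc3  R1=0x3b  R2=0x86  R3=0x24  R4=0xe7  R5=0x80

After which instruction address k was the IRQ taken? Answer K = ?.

after  0: R0=0xa2 R1=0x3b R2=0x7e R3=0x24 R4=0xbd R5=0x80  N=0 Z=0
after  1: R0=0xa2 R1=0x3b R2=0x86 R3=0x24 R4=0xbd R5=0x80  N=1 Z=0
after  2: R0=0xc3 R1=0x3b R2=0x86 R3=0x24 R4=0xbd R5=0x80  N=1 Z=0
after  3: R0=0xc3 R1=0x3b R2=0x86 R3=0x24 R4=0x06 R5=0x80  N=0 Z=0
after  4: R0=0xc3 R1=0x3b R2=0x86 R3=0x24 R4=0xe7 R5=0x80  N=1 Z=0
-- IRQ taken; context saved, return-PC = 5 --

K = 4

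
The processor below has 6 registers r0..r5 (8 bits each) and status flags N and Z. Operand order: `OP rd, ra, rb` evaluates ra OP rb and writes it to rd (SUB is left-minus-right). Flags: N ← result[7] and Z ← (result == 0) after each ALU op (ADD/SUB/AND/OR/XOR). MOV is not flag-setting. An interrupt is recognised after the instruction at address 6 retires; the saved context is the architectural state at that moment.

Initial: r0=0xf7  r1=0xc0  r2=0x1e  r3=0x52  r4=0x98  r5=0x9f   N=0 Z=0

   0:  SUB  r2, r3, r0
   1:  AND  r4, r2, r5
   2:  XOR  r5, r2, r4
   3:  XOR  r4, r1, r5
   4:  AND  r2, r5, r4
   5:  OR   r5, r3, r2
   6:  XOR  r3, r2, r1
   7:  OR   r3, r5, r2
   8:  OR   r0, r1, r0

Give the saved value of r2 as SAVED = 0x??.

after  0: r0=0xf7 r1=0xc0 r2=0x5b r3=0x52 r4=0x98 r5=0x9f  N=0 Z=0
after  1: r0=0xf7 r1=0xc0 r2=0x5b r3=0x52 r4=0x1b r5=0x9f  N=0 Z=0
after  2: r0=0xf7 r1=0xc0 r2=0x5b r3=0x52 r4=0x1b r5=0x40  N=0 Z=0
after  3: r0=0xf7 r1=0xc0 r2=0x5b r3=0x52 r4=0x80 r5=0x40  N=1 Z=0
after  4: r0=0xf7 r1=0xc0 r2=0x00 r3=0x52 r4=0x80 r5=0x40  N=0 Z=1
after  5: r0=0xf7 r1=0xc0 r2=0x00 r3=0x52 r4=0x80 r5=0x52  N=0 Z=0
after  6: r0=0xf7 r1=0xc0 r2=0x00 r3=0xc0 r4=0x80 r5=0x52  N=1 Z=0
-- IRQ taken; context saved, return-PC = 7 --

SAVED = 0x00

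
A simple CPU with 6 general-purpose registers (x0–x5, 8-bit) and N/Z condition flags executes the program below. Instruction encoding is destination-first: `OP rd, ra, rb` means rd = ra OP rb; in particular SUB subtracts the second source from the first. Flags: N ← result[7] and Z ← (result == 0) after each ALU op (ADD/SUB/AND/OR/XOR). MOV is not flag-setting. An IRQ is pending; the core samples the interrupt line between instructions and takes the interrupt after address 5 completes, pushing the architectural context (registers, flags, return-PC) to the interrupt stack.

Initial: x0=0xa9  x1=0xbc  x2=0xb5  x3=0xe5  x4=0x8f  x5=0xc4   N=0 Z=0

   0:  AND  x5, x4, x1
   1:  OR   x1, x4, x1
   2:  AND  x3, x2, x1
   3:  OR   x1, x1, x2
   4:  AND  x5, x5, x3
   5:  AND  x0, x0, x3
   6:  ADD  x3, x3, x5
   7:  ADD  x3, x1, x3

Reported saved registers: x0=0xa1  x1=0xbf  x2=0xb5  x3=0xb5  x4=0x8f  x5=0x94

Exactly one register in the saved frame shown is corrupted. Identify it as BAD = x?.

after  0: x0=0xa9 x1=0xbc x2=0xb5 x3=0xe5 x4=0x8f x5=0x8c  N=1 Z=0
after  1: x0=0xa9 x1=0xbf x2=0xb5 x3=0xe5 x4=0x8f x5=0x8c  N=1 Z=0
after  2: x0=0xa9 x1=0xbf x2=0xb5 x3=0xb5 x4=0x8f x5=0x8c  N=1 Z=0
after  3: x0=0xa9 x1=0xbf x2=0xb5 x3=0xb5 x4=0x8f x5=0x8c  N=1 Z=0
after  4: x0=0xa9 x1=0xbf x2=0xb5 x3=0xb5 x4=0x8f x5=0x84  N=1 Z=0
after  5: x0=0xa1 x1=0xbf x2=0xb5 x3=0xb5 x4=0x8f x5=0x84  N=1 Z=0
-- IRQ taken; context saved, return-PC = 6 --
mismatch: x5: reported 0x94 vs actual 0x84

BAD = x5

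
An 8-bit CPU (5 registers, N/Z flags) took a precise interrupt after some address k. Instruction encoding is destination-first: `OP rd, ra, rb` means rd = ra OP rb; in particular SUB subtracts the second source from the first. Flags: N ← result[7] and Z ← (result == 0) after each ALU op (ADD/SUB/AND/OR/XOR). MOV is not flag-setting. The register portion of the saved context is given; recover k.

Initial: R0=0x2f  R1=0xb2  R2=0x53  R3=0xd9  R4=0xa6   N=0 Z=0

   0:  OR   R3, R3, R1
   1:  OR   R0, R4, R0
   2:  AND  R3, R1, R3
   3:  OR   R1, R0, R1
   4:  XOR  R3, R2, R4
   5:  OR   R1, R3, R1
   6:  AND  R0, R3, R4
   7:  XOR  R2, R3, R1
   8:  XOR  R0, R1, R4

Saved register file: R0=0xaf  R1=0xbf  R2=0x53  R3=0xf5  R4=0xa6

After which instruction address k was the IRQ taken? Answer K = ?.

after  0: R0=0x2f R1=0xb2 R2=0x53 R3=0xfb R4=0xa6  N=1 Z=0
after  1: R0=0xaf R1=0xb2 R2=0x53 R3=0xfb R4=0xa6  N=1 Z=0
after  2: R0=0xaf R1=0xb2 R2=0x53 R3=0xb2 R4=0xa6  N=1 Z=0
after  3: R0=0xaf R1=0xbf R2=0x53 R3=0xb2 R4=0xa6  N=1 Z=0
after  4: R0=0xaf R1=0xbf R2=0x53 R3=0xf5 R4=0xa6  N=1 Z=0
-- IRQ taken; context saved, return-PC = 5 --

K = 4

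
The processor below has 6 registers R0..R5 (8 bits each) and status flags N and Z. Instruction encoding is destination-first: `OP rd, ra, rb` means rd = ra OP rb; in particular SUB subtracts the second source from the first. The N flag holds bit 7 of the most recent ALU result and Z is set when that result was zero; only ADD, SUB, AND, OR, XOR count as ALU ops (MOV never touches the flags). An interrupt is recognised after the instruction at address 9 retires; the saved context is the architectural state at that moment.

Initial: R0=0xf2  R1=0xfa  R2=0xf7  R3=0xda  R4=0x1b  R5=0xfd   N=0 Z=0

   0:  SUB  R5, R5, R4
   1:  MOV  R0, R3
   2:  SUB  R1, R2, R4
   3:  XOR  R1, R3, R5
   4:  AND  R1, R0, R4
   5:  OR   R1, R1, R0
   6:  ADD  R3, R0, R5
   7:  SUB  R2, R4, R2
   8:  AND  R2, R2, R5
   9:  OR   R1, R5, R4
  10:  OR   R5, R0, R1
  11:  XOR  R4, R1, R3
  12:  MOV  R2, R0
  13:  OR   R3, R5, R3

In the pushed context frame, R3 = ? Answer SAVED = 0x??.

after  0: R0=0xf2 R1=0xfa R2=0xf7 R3=0xda R4=0x1b R5=0xe2  N=1 Z=0
after  1: R0=0xda R1=0xfa R2=0xf7 R3=0xda R4=0x1b R5=0xe2  N=1 Z=0
after  2: R0=0xda R1=0xdc R2=0xf7 R3=0xda R4=0x1b R5=0xe2  N=1 Z=0
after  3: R0=0xda R1=0x38 R2=0xf7 R3=0xda R4=0x1b R5=0xe2  N=0 Z=0
after  4: R0=0xda R1=0x1a R2=0xf7 R3=0xda R4=0x1b R5=0xe2  N=0 Z=0
after  5: R0=0xda R1=0xda R2=0xf7 R3=0xda R4=0x1b R5=0xe2  N=1 Z=0
after  6: R0=0xda R1=0xda R2=0xf7 R3=0xbc R4=0x1b R5=0xe2  N=1 Z=0
after  7: R0=0xda R1=0xda R2=0x24 R3=0xbc R4=0x1b R5=0xe2  N=0 Z=0
after  8: R0=0xda R1=0xda R2=0x20 R3=0xbc R4=0x1b R5=0xe2  N=0 Z=0
after  9: R0=0xda R1=0xfb R2=0x20 R3=0xbc R4=0x1b R5=0xe2  N=1 Z=0
-- IRQ taken; context saved, return-PC = 10 --

SAVED = 0xbc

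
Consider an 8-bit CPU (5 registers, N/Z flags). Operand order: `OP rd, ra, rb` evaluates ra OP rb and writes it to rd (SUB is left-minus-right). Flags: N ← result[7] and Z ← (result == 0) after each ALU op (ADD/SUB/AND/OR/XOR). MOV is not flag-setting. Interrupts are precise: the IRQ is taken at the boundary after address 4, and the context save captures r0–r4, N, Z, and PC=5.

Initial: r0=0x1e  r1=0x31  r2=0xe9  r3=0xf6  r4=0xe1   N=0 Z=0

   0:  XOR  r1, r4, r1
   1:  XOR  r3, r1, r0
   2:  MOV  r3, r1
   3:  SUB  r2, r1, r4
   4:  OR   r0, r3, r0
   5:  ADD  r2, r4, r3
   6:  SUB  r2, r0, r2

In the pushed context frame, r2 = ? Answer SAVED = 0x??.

SAVED = 0xef

after  0: r0=0x1e r1=0xd0 r2=0xe9 r3=0xf6 r4=0xe1  N=1 Z=0
after  1: r0=0x1e r1=0xd0 r2=0xe9 r3=0xce r4=0xe1  N=1 Z=0
after  2: r0=0x1e r1=0xd0 r2=0xe9 r3=0xd0 r4=0xe1  N=1 Z=0
after  3: r0=0x1e r1=0xd0 r2=0xef r3=0xd0 r4=0xe1  N=1 Z=0
after  4: r0=0xde r1=0xd0 r2=0xef r3=0xd0 r4=0xe1  N=1 Z=0
-- IRQ taken; context saved, return-PC = 5 --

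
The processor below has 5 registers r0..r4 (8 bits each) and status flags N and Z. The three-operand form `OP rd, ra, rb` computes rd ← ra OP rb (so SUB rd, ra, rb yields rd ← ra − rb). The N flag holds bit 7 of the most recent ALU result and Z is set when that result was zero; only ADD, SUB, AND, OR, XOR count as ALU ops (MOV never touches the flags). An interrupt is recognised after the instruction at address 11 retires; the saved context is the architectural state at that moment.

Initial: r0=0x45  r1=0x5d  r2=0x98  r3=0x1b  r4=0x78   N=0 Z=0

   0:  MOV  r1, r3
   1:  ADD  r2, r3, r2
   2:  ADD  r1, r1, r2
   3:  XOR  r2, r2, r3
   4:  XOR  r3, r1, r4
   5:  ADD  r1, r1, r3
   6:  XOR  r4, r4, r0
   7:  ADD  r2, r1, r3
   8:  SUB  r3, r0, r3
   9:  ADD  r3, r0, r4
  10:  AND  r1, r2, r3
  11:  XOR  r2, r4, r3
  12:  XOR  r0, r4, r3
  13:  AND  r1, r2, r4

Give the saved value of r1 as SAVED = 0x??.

SAVED = 0x02

after  0: r0=0x45 r1=0x1b r2=0x98 r3=0x1b r4=0x78  N=0 Z=0
after  1: r0=0x45 r1=0x1b r2=0xb3 r3=0x1b r4=0x78  N=1 Z=0
after  2: r0=0x45 r1=0xce r2=0xb3 r3=0x1b r4=0x78  N=1 Z=0
after  3: r0=0x45 r1=0xce r2=0xa8 r3=0x1b r4=0x78  N=1 Z=0
after  4: r0=0x45 r1=0xce r2=0xa8 r3=0xb6 r4=0x78  N=1 Z=0
after  5: r0=0x45 r1=0x84 r2=0xa8 r3=0xb6 r4=0x78  N=1 Z=0
after  6: r0=0x45 r1=0x84 r2=0xa8 r3=0xb6 r4=0x3d  N=0 Z=0
after  7: r0=0x45 r1=0x84 r2=0x3a r3=0xb6 r4=0x3d  N=0 Z=0
after  8: r0=0x45 r1=0x84 r2=0x3a r3=0x8f r4=0x3d  N=1 Z=0
after  9: r0=0x45 r1=0x84 r2=0x3a r3=0x82 r4=0x3d  N=1 Z=0
after 10: r0=0x45 r1=0x02 r2=0x3a r3=0x82 r4=0x3d  N=0 Z=0
after 11: r0=0x45 r1=0x02 r2=0xbf r3=0x82 r4=0x3d  N=1 Z=0
-- IRQ taken; context saved, return-PC = 12 --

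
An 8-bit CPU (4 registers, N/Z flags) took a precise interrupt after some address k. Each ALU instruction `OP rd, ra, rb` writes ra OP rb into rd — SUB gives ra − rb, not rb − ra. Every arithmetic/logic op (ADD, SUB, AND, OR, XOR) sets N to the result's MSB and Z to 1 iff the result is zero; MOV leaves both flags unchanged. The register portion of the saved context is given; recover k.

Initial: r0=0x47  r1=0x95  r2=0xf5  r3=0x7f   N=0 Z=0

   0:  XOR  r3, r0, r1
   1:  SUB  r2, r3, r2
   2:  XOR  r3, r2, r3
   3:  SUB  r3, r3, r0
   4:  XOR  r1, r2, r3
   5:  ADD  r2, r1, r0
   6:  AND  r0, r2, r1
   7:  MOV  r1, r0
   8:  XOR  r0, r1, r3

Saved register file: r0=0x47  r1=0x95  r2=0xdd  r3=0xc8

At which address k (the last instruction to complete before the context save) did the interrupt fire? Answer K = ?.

after  0: r0=0x47 r1=0x95 r2=0xf5 r3=0xd2  N=1 Z=0
after  1: r0=0x47 r1=0x95 r2=0xdd r3=0xd2  N=1 Z=0
after  2: r0=0x47 r1=0x95 r2=0xdd r3=0x0f  N=0 Z=0
after  3: r0=0x47 r1=0x95 r2=0xdd r3=0xc8  N=1 Z=0
-- IRQ taken; context saved, return-PC = 4 --

K = 3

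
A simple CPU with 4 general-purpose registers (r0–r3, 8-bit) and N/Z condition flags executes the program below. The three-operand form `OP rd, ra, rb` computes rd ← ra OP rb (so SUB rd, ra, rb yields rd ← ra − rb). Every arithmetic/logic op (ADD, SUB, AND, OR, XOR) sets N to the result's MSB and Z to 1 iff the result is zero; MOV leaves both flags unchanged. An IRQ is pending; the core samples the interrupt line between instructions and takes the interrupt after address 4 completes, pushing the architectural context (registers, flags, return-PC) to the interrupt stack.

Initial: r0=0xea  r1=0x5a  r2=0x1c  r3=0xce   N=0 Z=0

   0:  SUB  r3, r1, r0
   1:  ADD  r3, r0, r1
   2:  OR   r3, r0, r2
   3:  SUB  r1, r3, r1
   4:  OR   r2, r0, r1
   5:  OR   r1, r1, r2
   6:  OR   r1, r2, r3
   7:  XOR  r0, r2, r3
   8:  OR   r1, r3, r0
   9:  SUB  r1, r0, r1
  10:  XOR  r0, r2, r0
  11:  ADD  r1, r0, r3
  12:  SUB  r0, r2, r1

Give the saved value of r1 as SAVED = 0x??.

SAVED = 0xa4

after  0: r0=0xea r1=0x5a r2=0x1c r3=0x70  N=0 Z=0
after  1: r0=0xea r1=0x5a r2=0x1c r3=0x44  N=0 Z=0
after  2: r0=0xea r1=0x5a r2=0x1c r3=0xfe  N=1 Z=0
after  3: r0=0xea r1=0xa4 r2=0x1c r3=0xfe  N=1 Z=0
after  4: r0=0xea r1=0xa4 r2=0xee r3=0xfe  N=1 Z=0
-- IRQ taken; context saved, return-PC = 5 --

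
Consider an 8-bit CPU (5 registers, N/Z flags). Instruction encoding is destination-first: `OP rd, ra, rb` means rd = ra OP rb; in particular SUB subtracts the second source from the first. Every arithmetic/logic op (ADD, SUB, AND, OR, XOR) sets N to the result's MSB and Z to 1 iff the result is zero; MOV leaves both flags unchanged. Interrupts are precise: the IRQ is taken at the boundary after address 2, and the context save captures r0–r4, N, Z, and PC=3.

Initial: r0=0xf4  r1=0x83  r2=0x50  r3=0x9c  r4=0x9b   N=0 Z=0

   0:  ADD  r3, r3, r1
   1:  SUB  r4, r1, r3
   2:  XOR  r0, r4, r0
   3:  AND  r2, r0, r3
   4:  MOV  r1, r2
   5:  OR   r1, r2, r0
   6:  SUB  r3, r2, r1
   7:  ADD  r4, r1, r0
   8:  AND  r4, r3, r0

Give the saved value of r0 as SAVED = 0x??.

after  0: r0=0xf4 r1=0x83 r2=0x50 r3=0x1f r4=0x9b  N=0 Z=0
after  1: r0=0xf4 r1=0x83 r2=0x50 r3=0x1f r4=0x64  N=0 Z=0
after  2: r0=0x90 r1=0x83 r2=0x50 r3=0x1f r4=0x64  N=1 Z=0
-- IRQ taken; context saved, return-PC = 3 --

SAVED = 0x90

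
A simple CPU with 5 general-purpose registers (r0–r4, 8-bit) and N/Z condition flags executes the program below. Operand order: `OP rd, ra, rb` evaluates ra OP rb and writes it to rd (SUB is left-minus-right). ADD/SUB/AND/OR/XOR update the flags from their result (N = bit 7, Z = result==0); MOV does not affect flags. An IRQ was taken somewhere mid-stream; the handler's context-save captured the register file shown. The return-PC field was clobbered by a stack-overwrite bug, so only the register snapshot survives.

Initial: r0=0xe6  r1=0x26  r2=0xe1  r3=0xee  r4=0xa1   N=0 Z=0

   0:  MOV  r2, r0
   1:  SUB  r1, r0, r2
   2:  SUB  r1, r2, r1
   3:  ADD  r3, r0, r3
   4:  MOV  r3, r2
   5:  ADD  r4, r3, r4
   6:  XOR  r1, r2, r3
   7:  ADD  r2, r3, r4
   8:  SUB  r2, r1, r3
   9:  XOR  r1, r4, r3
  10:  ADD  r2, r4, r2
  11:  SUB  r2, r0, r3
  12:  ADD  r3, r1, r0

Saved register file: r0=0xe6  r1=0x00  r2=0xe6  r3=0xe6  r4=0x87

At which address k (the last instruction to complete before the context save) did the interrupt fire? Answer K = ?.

K = 6

after  0: r0=0xe6 r1=0x26 r2=0xe6 r3=0xee r4=0xa1  N=0 Z=0
after  1: r0=0xe6 r1=0x00 r2=0xe6 r3=0xee r4=0xa1  N=0 Z=1
after  2: r0=0xe6 r1=0xe6 r2=0xe6 r3=0xee r4=0xa1  N=1 Z=0
after  3: r0=0xe6 r1=0xe6 r2=0xe6 r3=0xd4 r4=0xa1  N=1 Z=0
after  4: r0=0xe6 r1=0xe6 r2=0xe6 r3=0xe6 r4=0xa1  N=1 Z=0
after  5: r0=0xe6 r1=0xe6 r2=0xe6 r3=0xe6 r4=0x87  N=1 Z=0
after  6: r0=0xe6 r1=0x00 r2=0xe6 r3=0xe6 r4=0x87  N=0 Z=1
-- IRQ taken; context saved, return-PC = 7 --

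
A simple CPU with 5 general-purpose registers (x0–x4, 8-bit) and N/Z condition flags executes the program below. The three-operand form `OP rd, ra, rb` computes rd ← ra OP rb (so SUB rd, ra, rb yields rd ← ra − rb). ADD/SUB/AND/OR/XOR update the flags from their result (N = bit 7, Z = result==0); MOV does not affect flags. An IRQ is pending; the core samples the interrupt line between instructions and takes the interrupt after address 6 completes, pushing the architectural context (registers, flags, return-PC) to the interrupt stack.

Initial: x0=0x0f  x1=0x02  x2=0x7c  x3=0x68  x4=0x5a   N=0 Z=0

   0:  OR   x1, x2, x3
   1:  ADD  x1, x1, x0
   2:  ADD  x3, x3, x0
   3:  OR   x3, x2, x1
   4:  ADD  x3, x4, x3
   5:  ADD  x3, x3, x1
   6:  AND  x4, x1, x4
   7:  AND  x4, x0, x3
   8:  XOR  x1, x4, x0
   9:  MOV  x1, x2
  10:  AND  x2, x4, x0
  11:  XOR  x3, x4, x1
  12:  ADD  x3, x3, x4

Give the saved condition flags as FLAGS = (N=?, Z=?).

after  0: x0=0x0f x1=0x7c x2=0x7c x3=0x68 x4=0x5a  N=0 Z=0
after  1: x0=0x0f x1=0x8b x2=0x7c x3=0x68 x4=0x5a  N=1 Z=0
after  2: x0=0x0f x1=0x8b x2=0x7c x3=0x77 x4=0x5a  N=0 Z=0
after  3: x0=0x0f x1=0x8b x2=0x7c x3=0xff x4=0x5a  N=1 Z=0
after  4: x0=0x0f x1=0x8b x2=0x7c x3=0x59 x4=0x5a  N=0 Z=0
after  5: x0=0x0f x1=0x8b x2=0x7c x3=0xe4 x4=0x5a  N=1 Z=0
after  6: x0=0x0f x1=0x8b x2=0x7c x3=0xe4 x4=0x0a  N=0 Z=0
-- IRQ taken; context saved, return-PC = 7 --

FLAGS = (N=0, Z=0)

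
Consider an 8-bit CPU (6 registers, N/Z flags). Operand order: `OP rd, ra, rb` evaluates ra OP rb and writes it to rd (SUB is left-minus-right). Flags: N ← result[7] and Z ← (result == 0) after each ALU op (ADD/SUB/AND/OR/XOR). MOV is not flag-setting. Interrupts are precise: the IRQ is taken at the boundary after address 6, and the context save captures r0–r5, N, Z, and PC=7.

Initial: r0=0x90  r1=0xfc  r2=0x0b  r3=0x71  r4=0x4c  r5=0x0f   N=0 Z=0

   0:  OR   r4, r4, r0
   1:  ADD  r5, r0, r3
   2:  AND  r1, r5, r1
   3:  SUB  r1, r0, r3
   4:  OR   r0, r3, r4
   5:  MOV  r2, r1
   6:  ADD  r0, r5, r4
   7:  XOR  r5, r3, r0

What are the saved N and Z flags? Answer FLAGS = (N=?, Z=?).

after  0: r0=0x90 r1=0xfc r2=0x0b r3=0x71 r4=0xdc r5=0x0f  N=1 Z=0
after  1: r0=0x90 r1=0xfc r2=0x0b r3=0x71 r4=0xdc r5=0x01  N=0 Z=0
after  2: r0=0x90 r1=0x00 r2=0x0b r3=0x71 r4=0xdc r5=0x01  N=0 Z=1
after  3: r0=0x90 r1=0x1f r2=0x0b r3=0x71 r4=0xdc r5=0x01  N=0 Z=0
after  4: r0=0xfd r1=0x1f r2=0x0b r3=0x71 r4=0xdc r5=0x01  N=1 Z=0
after  5: r0=0xfd r1=0x1f r2=0x1f r3=0x71 r4=0xdc r5=0x01  N=1 Z=0
after  6: r0=0xdd r1=0x1f r2=0x1f r3=0x71 r4=0xdc r5=0x01  N=1 Z=0
-- IRQ taken; context saved, return-PC = 7 --

FLAGS = (N=1, Z=0)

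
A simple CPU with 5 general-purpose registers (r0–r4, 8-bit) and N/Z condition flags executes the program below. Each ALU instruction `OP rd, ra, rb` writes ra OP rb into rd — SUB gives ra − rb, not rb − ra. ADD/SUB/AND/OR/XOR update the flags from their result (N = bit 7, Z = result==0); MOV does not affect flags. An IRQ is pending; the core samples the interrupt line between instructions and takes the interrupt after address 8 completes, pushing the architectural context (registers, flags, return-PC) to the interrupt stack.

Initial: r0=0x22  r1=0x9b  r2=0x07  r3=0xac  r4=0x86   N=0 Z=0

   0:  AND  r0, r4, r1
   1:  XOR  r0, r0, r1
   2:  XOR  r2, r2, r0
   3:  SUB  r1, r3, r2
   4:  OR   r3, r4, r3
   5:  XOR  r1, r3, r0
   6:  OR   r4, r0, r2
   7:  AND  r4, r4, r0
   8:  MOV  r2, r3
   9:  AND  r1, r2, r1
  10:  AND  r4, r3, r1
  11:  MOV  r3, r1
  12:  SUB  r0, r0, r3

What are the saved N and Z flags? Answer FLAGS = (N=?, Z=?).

FLAGS = (N=0, Z=0)

after  0: r0=0x82 r1=0x9b r2=0x07 r3=0xac r4=0x86  N=1 Z=0
after  1: r0=0x19 r1=0x9b r2=0x07 r3=0xac r4=0x86  N=0 Z=0
after  2: r0=0x19 r1=0x9b r2=0x1e r3=0xac r4=0x86  N=0 Z=0
after  3: r0=0x19 r1=0x8e r2=0x1e r3=0xac r4=0x86  N=1 Z=0
after  4: r0=0x19 r1=0x8e r2=0x1e r3=0xae r4=0x86  N=1 Z=0
after  5: r0=0x19 r1=0xb7 r2=0x1e r3=0xae r4=0x86  N=1 Z=0
after  6: r0=0x19 r1=0xb7 r2=0x1e r3=0xae r4=0x1f  N=0 Z=0
after  7: r0=0x19 r1=0xb7 r2=0x1e r3=0xae r4=0x19  N=0 Z=0
after  8: r0=0x19 r1=0xb7 r2=0xae r3=0xae r4=0x19  N=0 Z=0
-- IRQ taken; context saved, return-PC = 9 --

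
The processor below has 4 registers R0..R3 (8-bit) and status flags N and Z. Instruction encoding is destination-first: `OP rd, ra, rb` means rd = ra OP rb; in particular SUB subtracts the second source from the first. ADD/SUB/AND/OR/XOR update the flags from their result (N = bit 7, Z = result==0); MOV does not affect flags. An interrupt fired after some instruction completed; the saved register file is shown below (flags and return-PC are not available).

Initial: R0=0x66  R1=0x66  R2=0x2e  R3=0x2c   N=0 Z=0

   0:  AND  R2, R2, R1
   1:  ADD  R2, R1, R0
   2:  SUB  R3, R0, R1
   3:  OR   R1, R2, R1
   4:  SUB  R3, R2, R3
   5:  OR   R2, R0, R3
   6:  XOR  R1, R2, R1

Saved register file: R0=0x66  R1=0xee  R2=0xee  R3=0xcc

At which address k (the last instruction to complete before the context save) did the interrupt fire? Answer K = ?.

K = 5

after  0: R0=0x66 R1=0x66 R2=0x26 R3=0x2c  N=0 Z=0
after  1: R0=0x66 R1=0x66 R2=0xcc R3=0x2c  N=1 Z=0
after  2: R0=0x66 R1=0x66 R2=0xcc R3=0x00  N=0 Z=1
after  3: R0=0x66 R1=0xee R2=0xcc R3=0x00  N=1 Z=0
after  4: R0=0x66 R1=0xee R2=0xcc R3=0xcc  N=1 Z=0
after  5: R0=0x66 R1=0xee R2=0xee R3=0xcc  N=1 Z=0
-- IRQ taken; context saved, return-PC = 6 --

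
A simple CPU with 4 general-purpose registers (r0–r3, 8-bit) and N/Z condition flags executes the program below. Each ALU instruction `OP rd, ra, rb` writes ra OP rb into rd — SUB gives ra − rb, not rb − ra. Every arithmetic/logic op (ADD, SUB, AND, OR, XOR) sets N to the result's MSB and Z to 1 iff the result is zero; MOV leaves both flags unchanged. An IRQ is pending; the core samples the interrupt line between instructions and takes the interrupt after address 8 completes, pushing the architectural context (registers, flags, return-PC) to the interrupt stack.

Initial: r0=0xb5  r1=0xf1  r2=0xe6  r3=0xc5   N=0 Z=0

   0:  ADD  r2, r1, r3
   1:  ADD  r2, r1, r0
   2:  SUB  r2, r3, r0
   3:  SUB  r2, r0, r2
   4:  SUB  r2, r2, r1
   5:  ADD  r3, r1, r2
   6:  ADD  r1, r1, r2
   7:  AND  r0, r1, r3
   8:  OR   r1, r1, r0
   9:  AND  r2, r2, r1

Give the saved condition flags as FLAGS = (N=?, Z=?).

FLAGS = (N=1, Z=0)

after  0: r0=0xb5 r1=0xf1 r2=0xb6 r3=0xc5  N=1 Z=0
after  1: r0=0xb5 r1=0xf1 r2=0xa6 r3=0xc5  N=1 Z=0
after  2: r0=0xb5 r1=0xf1 r2=0x10 r3=0xc5  N=0 Z=0
after  3: r0=0xb5 r1=0xf1 r2=0xa5 r3=0xc5  N=1 Z=0
after  4: r0=0xb5 r1=0xf1 r2=0xb4 r3=0xc5  N=1 Z=0
after  5: r0=0xb5 r1=0xf1 r2=0xb4 r3=0xa5  N=1 Z=0
after  6: r0=0xb5 r1=0xa5 r2=0xb4 r3=0xa5  N=1 Z=0
after  7: r0=0xa5 r1=0xa5 r2=0xb4 r3=0xa5  N=1 Z=0
after  8: r0=0xa5 r1=0xa5 r2=0xb4 r3=0xa5  N=1 Z=0
-- IRQ taken; context saved, return-PC = 9 --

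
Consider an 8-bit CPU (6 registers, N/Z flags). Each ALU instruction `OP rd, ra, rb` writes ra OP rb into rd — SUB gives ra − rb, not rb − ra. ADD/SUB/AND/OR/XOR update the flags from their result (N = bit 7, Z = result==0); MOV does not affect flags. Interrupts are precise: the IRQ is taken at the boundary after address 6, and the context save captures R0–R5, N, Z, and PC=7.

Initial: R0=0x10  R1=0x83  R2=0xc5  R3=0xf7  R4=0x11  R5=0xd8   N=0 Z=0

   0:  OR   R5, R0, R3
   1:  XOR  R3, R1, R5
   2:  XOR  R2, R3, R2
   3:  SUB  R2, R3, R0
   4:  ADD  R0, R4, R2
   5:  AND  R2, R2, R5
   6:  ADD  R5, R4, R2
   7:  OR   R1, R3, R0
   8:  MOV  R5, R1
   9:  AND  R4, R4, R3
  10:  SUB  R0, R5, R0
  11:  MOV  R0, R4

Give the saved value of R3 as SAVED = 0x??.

after  0: R0=0x10 R1=0x83 R2=0xc5 R3=0xf7 R4=0x11 R5=0xf7  N=1 Z=0
after  1: R0=0x10 R1=0x83 R2=0xc5 R3=0x74 R4=0x11 R5=0xf7  N=0 Z=0
after  2: R0=0x10 R1=0x83 R2=0xb1 R3=0x74 R4=0x11 R5=0xf7  N=1 Z=0
after  3: R0=0x10 R1=0x83 R2=0x64 R3=0x74 R4=0x11 R5=0xf7  N=0 Z=0
after  4: R0=0x75 R1=0x83 R2=0x64 R3=0x74 R4=0x11 R5=0xf7  N=0 Z=0
after  5: R0=0x75 R1=0x83 R2=0x64 R3=0x74 R4=0x11 R5=0xf7  N=0 Z=0
after  6: R0=0x75 R1=0x83 R2=0x64 R3=0x74 R4=0x11 R5=0x75  N=0 Z=0
-- IRQ taken; context saved, return-PC = 7 --

SAVED = 0x74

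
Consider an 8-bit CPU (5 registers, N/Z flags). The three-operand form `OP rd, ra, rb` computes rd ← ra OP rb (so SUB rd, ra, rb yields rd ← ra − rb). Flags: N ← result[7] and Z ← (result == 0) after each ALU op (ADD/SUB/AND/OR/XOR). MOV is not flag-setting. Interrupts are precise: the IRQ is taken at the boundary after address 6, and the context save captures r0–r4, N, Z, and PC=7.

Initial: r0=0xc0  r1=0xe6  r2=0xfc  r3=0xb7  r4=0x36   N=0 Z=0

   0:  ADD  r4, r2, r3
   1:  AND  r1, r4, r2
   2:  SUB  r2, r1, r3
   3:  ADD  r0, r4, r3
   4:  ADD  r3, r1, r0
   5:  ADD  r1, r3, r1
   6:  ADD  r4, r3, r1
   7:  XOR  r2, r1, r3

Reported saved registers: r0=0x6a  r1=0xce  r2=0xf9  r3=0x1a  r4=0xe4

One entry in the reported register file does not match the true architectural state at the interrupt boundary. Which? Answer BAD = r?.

BAD = r1

after  0: r0=0xc0 r1=0xe6 r2=0xfc r3=0xb7 r4=0xb3  N=1 Z=0
after  1: r0=0xc0 r1=0xb0 r2=0xfc r3=0xb7 r4=0xb3  N=1 Z=0
after  2: r0=0xc0 r1=0xb0 r2=0xf9 r3=0xb7 r4=0xb3  N=1 Z=0
after  3: r0=0x6a r1=0xb0 r2=0xf9 r3=0xb7 r4=0xb3  N=0 Z=0
after  4: r0=0x6a r1=0xb0 r2=0xf9 r3=0x1a r4=0xb3  N=0 Z=0
after  5: r0=0x6a r1=0xca r2=0xf9 r3=0x1a r4=0xb3  N=1 Z=0
after  6: r0=0x6a r1=0xca r2=0xf9 r3=0x1a r4=0xe4  N=1 Z=0
-- IRQ taken; context saved, return-PC = 7 --
mismatch: r1: reported 0xce vs actual 0xca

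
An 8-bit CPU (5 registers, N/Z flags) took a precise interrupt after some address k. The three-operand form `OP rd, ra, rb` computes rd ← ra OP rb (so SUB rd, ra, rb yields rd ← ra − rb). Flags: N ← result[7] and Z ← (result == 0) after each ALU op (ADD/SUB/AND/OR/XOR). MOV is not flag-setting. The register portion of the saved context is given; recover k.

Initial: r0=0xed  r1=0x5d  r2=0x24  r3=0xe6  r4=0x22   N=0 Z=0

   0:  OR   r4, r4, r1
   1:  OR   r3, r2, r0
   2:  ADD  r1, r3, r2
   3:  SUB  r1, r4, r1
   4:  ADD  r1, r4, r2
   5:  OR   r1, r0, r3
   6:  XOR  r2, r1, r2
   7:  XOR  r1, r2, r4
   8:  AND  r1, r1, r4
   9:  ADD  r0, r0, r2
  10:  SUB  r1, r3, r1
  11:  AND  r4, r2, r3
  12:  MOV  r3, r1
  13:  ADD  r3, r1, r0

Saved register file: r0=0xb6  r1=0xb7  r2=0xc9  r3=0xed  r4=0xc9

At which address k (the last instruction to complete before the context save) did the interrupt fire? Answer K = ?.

K = 11

after  0: r0=0xed r1=0x5d r2=0x24 r3=0xe6 r4=0x7f  N=0 Z=0
after  1: r0=0xed r1=0x5d r2=0x24 r3=0xed r4=0x7f  N=1 Z=0
after  2: r0=0xed r1=0x11 r2=0x24 r3=0xed r4=0x7f  N=0 Z=0
after  3: r0=0xed r1=0x6e r2=0x24 r3=0xed r4=0x7f  N=0 Z=0
after  4: r0=0xed r1=0xa3 r2=0x24 r3=0xed r4=0x7f  N=1 Z=0
after  5: r0=0xed r1=0xed r2=0x24 r3=0xed r4=0x7f  N=1 Z=0
after  6: r0=0xed r1=0xed r2=0xc9 r3=0xed r4=0x7f  N=1 Z=0
after  7: r0=0xed r1=0xb6 r2=0xc9 r3=0xed r4=0x7f  N=1 Z=0
after  8: r0=0xed r1=0x36 r2=0xc9 r3=0xed r4=0x7f  N=0 Z=0
after  9: r0=0xb6 r1=0x36 r2=0xc9 r3=0xed r4=0x7f  N=1 Z=0
after 10: r0=0xb6 r1=0xb7 r2=0xc9 r3=0xed r4=0x7f  N=1 Z=0
after 11: r0=0xb6 r1=0xb7 r2=0xc9 r3=0xed r4=0xc9  N=1 Z=0
-- IRQ taken; context saved, return-PC = 12 --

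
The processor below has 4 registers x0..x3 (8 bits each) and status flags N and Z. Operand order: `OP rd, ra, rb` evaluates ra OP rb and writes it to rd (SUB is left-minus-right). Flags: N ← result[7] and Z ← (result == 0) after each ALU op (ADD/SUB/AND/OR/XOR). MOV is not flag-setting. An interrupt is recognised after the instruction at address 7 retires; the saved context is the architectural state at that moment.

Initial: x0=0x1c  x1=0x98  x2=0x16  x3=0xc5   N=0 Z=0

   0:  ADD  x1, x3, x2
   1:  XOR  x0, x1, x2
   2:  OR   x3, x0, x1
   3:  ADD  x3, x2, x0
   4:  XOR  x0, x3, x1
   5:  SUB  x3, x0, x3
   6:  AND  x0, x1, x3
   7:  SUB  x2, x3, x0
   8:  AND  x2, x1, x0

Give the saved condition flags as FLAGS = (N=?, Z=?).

after  0: x0=0x1c x1=0xdb x2=0x16 x3=0xc5  N=1 Z=0
after  1: x0=0xcd x1=0xdb x2=0x16 x3=0xc5  N=1 Z=0
after  2: x0=0xcd x1=0xdb x2=0x16 x3=0xdf  N=1 Z=0
after  3: x0=0xcd x1=0xdb x2=0x16 x3=0xe3  N=1 Z=0
after  4: x0=0x38 x1=0xdb x2=0x16 x3=0xe3  N=0 Z=0
after  5: x0=0x38 x1=0xdb x2=0x16 x3=0x55  N=0 Z=0
after  6: x0=0x51 x1=0xdb x2=0x16 x3=0x55  N=0 Z=0
after  7: x0=0x51 x1=0xdb x2=0x04 x3=0x55  N=0 Z=0
-- IRQ taken; context saved, return-PC = 8 --

FLAGS = (N=0, Z=0)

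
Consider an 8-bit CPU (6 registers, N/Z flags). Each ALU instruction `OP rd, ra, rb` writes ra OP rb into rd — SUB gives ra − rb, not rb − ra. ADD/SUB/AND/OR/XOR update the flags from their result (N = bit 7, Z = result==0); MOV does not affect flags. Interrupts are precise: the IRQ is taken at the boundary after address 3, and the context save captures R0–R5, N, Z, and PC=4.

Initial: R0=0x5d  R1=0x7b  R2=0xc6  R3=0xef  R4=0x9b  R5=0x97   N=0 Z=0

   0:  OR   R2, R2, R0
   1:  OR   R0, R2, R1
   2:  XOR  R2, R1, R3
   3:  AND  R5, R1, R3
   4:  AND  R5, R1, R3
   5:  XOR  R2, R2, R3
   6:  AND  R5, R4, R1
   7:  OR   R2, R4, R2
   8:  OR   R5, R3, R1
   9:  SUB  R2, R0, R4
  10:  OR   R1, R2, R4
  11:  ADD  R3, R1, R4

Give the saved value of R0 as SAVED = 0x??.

after  0: R0=0x5d R1=0x7b R2=0xdf R3=0xef R4=0x9b R5=0x97  N=1 Z=0
after  1: R0=0xff R1=0x7b R2=0xdf R3=0xef R4=0x9b R5=0x97  N=1 Z=0
after  2: R0=0xff R1=0x7b R2=0x94 R3=0xef R4=0x9b R5=0x97  N=1 Z=0
after  3: R0=0xff R1=0x7b R2=0x94 R3=0xef R4=0x9b R5=0x6b  N=0 Z=0
-- IRQ taken; context saved, return-PC = 4 --

SAVED = 0xff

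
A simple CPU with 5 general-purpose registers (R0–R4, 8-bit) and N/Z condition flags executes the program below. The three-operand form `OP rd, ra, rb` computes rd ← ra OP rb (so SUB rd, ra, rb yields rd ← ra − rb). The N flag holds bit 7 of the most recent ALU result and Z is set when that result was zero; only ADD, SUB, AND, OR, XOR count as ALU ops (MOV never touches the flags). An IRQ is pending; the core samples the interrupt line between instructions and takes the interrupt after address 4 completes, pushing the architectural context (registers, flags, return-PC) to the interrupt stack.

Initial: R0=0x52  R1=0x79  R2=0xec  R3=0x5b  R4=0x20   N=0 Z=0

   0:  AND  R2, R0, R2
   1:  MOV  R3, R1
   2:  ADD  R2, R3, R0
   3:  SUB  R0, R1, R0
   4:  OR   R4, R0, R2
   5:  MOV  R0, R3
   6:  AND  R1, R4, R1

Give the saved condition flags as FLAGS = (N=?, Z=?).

after  0: R0=0x52 R1=0x79 R2=0x40 R3=0x5b R4=0x20  N=0 Z=0
after  1: R0=0x52 R1=0x79 R2=0x40 R3=0x79 R4=0x20  N=0 Z=0
after  2: R0=0x52 R1=0x79 R2=0xcb R3=0x79 R4=0x20  N=1 Z=0
after  3: R0=0x27 R1=0x79 R2=0xcb R3=0x79 R4=0x20  N=0 Z=0
after  4: R0=0x27 R1=0x79 R2=0xcb R3=0x79 R4=0xef  N=1 Z=0
-- IRQ taken; context saved, return-PC = 5 --

FLAGS = (N=1, Z=0)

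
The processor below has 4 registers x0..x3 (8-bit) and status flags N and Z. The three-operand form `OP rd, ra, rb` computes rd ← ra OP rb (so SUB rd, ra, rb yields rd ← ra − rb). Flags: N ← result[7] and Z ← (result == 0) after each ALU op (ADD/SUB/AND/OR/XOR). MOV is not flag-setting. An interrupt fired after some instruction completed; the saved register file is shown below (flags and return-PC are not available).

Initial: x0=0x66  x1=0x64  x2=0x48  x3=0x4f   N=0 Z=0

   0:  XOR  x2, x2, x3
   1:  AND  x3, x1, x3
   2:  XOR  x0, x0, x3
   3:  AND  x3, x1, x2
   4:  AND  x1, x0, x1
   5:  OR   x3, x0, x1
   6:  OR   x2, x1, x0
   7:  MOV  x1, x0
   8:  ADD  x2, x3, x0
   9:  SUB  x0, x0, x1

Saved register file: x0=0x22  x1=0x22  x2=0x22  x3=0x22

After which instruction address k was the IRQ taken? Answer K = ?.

after  0: x0=0x66 x1=0x64 x2=0x07 x3=0x4f  N=0 Z=0
after  1: x0=0x66 x1=0x64 x2=0x07 x3=0x44  N=0 Z=0
after  2: x0=0x22 x1=0x64 x2=0x07 x3=0x44  N=0 Z=0
after  3: x0=0x22 x1=0x64 x2=0x07 x3=0x04  N=0 Z=0
after  4: x0=0x22 x1=0x20 x2=0x07 x3=0x04  N=0 Z=0
after  5: x0=0x22 x1=0x20 x2=0x07 x3=0x22  N=0 Z=0
after  6: x0=0x22 x1=0x20 x2=0x22 x3=0x22  N=0 Z=0
after  7: x0=0x22 x1=0x22 x2=0x22 x3=0x22  N=0 Z=0
-- IRQ taken; context saved, return-PC = 8 --

K = 7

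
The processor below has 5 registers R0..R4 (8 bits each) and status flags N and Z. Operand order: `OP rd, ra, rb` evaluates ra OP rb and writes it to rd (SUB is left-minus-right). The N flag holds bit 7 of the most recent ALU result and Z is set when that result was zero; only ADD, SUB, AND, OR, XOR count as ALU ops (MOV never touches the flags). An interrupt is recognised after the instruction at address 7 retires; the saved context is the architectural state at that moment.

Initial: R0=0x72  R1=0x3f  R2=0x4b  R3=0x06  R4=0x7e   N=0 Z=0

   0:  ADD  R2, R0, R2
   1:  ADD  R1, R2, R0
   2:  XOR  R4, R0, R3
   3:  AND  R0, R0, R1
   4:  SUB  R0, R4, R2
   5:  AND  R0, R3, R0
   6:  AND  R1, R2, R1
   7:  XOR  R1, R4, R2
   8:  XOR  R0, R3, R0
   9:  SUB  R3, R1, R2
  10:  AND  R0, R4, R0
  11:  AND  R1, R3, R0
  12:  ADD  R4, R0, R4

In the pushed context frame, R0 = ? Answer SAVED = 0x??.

SAVED = 0x06

after  0: R0=0x72 R1=0x3f R2=0xbd R3=0x06 R4=0x7e  N=1 Z=0
after  1: R0=0x72 R1=0x2f R2=0xbd R3=0x06 R4=0x7e  N=0 Z=0
after  2: R0=0x72 R1=0x2f R2=0xbd R3=0x06 R4=0x74  N=0 Z=0
after  3: R0=0x22 R1=0x2f R2=0xbd R3=0x06 R4=0x74  N=0 Z=0
after  4: R0=0xb7 R1=0x2f R2=0xbd R3=0x06 R4=0x74  N=1 Z=0
after  5: R0=0x06 R1=0x2f R2=0xbd R3=0x06 R4=0x74  N=0 Z=0
after  6: R0=0x06 R1=0x2d R2=0xbd R3=0x06 R4=0x74  N=0 Z=0
after  7: R0=0x06 R1=0xc9 R2=0xbd R3=0x06 R4=0x74  N=1 Z=0
-- IRQ taken; context saved, return-PC = 8 --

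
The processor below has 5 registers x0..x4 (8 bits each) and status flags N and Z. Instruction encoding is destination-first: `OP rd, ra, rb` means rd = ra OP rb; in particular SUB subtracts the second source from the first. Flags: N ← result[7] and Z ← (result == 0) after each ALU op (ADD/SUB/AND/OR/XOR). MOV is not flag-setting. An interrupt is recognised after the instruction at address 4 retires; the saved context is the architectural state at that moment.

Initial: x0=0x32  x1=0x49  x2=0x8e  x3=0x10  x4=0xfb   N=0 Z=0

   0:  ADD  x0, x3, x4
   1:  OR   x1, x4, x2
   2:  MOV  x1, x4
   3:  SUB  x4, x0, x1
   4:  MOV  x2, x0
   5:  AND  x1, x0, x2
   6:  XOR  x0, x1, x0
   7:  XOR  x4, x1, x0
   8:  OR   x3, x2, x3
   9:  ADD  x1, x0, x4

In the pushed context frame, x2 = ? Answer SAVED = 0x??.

SAVED = 0x0b

after  0: x0=0x0b x1=0x49 x2=0x8e x3=0x10 x4=0xfb  N=0 Z=0
after  1: x0=0x0b x1=0xff x2=0x8e x3=0x10 x4=0xfb  N=1 Z=0
after  2: x0=0x0b x1=0xfb x2=0x8e x3=0x10 x4=0xfb  N=1 Z=0
after  3: x0=0x0b x1=0xfb x2=0x8e x3=0x10 x4=0x10  N=0 Z=0
after  4: x0=0x0b x1=0xfb x2=0x0b x3=0x10 x4=0x10  N=0 Z=0
-- IRQ taken; context saved, return-PC = 5 --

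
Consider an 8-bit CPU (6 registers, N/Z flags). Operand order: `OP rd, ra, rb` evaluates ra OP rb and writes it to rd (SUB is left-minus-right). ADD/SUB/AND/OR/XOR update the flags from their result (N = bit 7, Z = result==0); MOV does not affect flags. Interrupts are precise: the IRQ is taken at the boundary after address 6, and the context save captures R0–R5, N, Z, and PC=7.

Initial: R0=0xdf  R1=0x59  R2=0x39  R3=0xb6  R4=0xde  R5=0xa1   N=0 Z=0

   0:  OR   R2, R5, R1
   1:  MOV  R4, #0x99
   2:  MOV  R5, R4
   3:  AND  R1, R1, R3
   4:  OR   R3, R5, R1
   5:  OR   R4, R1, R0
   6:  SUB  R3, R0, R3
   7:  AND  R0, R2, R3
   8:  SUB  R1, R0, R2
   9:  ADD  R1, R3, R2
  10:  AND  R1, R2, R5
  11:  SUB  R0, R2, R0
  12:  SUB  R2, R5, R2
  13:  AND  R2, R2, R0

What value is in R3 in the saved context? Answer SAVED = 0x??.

SAVED = 0x46

after  0: R0=0xdf R1=0x59 R2=0xf9 R3=0xb6 R4=0xde R5=0xa1  N=1 Z=0
after  1: R0=0xdf R1=0x59 R2=0xf9 R3=0xb6 R4=0x99 R5=0xa1  N=1 Z=0
after  2: R0=0xdf R1=0x59 R2=0xf9 R3=0xb6 R4=0x99 R5=0x99  N=1 Z=0
after  3: R0=0xdf R1=0x10 R2=0xf9 R3=0xb6 R4=0x99 R5=0x99  N=0 Z=0
after  4: R0=0xdf R1=0x10 R2=0xf9 R3=0x99 R4=0x99 R5=0x99  N=1 Z=0
after  5: R0=0xdf R1=0x10 R2=0xf9 R3=0x99 R4=0xdf R5=0x99  N=1 Z=0
after  6: R0=0xdf R1=0x10 R2=0xf9 R3=0x46 R4=0xdf R5=0x99  N=0 Z=0
-- IRQ taken; context saved, return-PC = 7 --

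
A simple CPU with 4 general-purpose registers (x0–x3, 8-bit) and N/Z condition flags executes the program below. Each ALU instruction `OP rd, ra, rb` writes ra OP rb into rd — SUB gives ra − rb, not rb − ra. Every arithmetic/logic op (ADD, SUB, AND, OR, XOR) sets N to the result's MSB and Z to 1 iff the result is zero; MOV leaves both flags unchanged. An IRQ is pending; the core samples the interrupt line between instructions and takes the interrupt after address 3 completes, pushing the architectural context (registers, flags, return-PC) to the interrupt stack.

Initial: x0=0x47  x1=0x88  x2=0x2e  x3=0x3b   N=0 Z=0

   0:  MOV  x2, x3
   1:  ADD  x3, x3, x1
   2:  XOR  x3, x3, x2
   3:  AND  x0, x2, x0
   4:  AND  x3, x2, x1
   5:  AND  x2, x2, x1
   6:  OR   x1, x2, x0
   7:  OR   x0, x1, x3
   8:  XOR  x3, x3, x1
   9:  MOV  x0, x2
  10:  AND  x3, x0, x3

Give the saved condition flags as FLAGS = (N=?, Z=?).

after  0: x0=0x47 x1=0x88 x2=0x3b x3=0x3b  N=0 Z=0
after  1: x0=0x47 x1=0x88 x2=0x3b x3=0xc3  N=1 Z=0
after  2: x0=0x47 x1=0x88 x2=0x3b x3=0xf8  N=1 Z=0
after  3: x0=0x03 x1=0x88 x2=0x3b x3=0xf8  N=0 Z=0
-- IRQ taken; context saved, return-PC = 4 --

FLAGS = (N=0, Z=0)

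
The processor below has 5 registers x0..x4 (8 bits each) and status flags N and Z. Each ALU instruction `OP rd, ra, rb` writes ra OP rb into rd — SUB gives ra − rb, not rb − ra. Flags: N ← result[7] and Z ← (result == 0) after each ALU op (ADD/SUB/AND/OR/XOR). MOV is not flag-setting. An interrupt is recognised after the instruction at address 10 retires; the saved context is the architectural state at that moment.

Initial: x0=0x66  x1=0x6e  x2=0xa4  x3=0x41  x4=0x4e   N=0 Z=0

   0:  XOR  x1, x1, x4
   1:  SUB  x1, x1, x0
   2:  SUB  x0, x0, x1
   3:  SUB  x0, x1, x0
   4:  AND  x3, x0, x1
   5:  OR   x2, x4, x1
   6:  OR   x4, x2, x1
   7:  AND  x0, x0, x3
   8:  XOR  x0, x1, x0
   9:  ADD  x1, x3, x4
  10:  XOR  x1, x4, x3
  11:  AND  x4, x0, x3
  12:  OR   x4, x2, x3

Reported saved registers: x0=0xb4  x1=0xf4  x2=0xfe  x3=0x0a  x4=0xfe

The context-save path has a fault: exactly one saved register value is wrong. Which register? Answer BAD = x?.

BAD = x0

after  0: x0=0x66 x1=0x20 x2=0xa4 x3=0x41 x4=0x4e  N=0 Z=0
after  1: x0=0x66 x1=0xba x2=0xa4 x3=0x41 x4=0x4e  N=1 Z=0
after  2: x0=0xac x1=0xba x2=0xa4 x3=0x41 x4=0x4e  N=1 Z=0
after  3: x0=0x0e x1=0xba x2=0xa4 x3=0x41 x4=0x4e  N=0 Z=0
after  4: x0=0x0e x1=0xba x2=0xa4 x3=0x0a x4=0x4e  N=0 Z=0
after  5: x0=0x0e x1=0xba x2=0xfe x3=0x0a x4=0x4e  N=1 Z=0
after  6: x0=0x0e x1=0xba x2=0xfe x3=0x0a x4=0xfe  N=1 Z=0
after  7: x0=0x0a x1=0xba x2=0xfe x3=0x0a x4=0xfe  N=0 Z=0
after  8: x0=0xb0 x1=0xba x2=0xfe x3=0x0a x4=0xfe  N=1 Z=0
after  9: x0=0xb0 x1=0x08 x2=0xfe x3=0x0a x4=0xfe  N=0 Z=0
after 10: x0=0xb0 x1=0xf4 x2=0xfe x3=0x0a x4=0xfe  N=1 Z=0
-- IRQ taken; context saved, return-PC = 11 --
mismatch: x0: reported 0xb4 vs actual 0xb0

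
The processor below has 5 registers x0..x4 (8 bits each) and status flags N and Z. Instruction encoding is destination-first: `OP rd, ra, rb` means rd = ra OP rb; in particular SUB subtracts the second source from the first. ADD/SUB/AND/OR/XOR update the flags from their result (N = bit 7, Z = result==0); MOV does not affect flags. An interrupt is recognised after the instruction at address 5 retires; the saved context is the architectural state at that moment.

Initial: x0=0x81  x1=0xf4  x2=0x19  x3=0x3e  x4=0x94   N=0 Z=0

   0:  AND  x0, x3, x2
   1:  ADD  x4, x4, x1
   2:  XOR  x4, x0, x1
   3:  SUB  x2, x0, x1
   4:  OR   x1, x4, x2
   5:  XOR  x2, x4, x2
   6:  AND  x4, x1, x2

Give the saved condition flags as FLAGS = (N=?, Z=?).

after  0: x0=0x18 x1=0xf4 x2=0x19 x3=0x3e x4=0x94  N=0 Z=0
after  1: x0=0x18 x1=0xf4 x2=0x19 x3=0x3e x4=0x88  N=1 Z=0
after  2: x0=0x18 x1=0xf4 x2=0x19 x3=0x3e x4=0xec  N=1 Z=0
after  3: x0=0x18 x1=0xf4 x2=0x24 x3=0x3e x4=0xec  N=0 Z=0
after  4: x0=0x18 x1=0xec x2=0x24 x3=0x3e x4=0xec  N=1 Z=0
after  5: x0=0x18 x1=0xec x2=0xc8 x3=0x3e x4=0xec  N=1 Z=0
-- IRQ taken; context saved, return-PC = 6 --

FLAGS = (N=1, Z=0)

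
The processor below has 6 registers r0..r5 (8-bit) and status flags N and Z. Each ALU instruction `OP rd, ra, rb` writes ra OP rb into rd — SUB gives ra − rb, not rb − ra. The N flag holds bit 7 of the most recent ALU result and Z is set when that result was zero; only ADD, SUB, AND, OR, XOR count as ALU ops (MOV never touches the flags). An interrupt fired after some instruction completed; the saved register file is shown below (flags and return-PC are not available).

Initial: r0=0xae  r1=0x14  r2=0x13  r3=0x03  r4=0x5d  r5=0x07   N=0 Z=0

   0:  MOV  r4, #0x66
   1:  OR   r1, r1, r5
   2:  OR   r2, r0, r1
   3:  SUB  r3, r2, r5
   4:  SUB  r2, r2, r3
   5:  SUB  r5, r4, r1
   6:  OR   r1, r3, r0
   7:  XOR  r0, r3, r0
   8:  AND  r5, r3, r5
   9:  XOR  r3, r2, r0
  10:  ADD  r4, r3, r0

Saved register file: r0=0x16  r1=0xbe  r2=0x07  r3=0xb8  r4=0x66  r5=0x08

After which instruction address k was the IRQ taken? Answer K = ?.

K = 8

after  0: r0=0xae r1=0x14 r2=0x13 r3=0x03 r4=0x66 r5=0x07  N=0 Z=0
after  1: r0=0xae r1=0x17 r2=0x13 r3=0x03 r4=0x66 r5=0x07  N=0 Z=0
after  2: r0=0xae r1=0x17 r2=0xbf r3=0x03 r4=0x66 r5=0x07  N=1 Z=0
after  3: r0=0xae r1=0x17 r2=0xbf r3=0xb8 r4=0x66 r5=0x07  N=1 Z=0
after  4: r0=0xae r1=0x17 r2=0x07 r3=0xb8 r4=0x66 r5=0x07  N=0 Z=0
after  5: r0=0xae r1=0x17 r2=0x07 r3=0xb8 r4=0x66 r5=0x4f  N=0 Z=0
after  6: r0=0xae r1=0xbe r2=0x07 r3=0xb8 r4=0x66 r5=0x4f  N=1 Z=0
after  7: r0=0x16 r1=0xbe r2=0x07 r3=0xb8 r4=0x66 r5=0x4f  N=0 Z=0
after  8: r0=0x16 r1=0xbe r2=0x07 r3=0xb8 r4=0x66 r5=0x08  N=0 Z=0
-- IRQ taken; context saved, return-PC = 9 --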